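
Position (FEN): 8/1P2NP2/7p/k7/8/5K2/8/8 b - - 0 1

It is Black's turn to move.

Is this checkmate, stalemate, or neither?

Black to move; black king on a5.
In check: no.
Legal moves for Black: Kb6, Ka6, Kb5, Kb4, Ka4, h5.
Black has 6 legal moves and is not in check → neither.

neither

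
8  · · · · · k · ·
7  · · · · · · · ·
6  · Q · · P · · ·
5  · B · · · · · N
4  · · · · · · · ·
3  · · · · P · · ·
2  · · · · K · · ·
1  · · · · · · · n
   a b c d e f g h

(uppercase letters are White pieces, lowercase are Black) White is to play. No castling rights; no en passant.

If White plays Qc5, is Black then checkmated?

After Qc5: black king on f8; in check: yes, from the white queen on c5.
Black has 1 legal reply: Kg8.
In check but a legal move exists → not checkmate.

no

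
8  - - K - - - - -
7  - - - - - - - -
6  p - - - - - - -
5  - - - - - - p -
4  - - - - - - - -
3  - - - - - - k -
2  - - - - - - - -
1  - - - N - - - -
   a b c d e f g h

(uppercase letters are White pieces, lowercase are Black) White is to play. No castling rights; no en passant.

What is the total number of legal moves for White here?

White to move; king on c8.
In check: no.
Legal moves: Kd8, Kb8, Kd7, Kc7, Kb7, Ne3, Nc3, Nf2, Nb2.
Count: 9.

9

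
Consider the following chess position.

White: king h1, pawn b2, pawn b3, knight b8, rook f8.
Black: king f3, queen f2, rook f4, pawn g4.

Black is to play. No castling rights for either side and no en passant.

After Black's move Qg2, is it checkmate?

yes

After Qg2: white king on h1; in check: yes, from the black queen on g2.
King squares — g1: attacked by Qg2; g2: attacked by Kf3; h2: attacked by Qg2.
White has no legal moves → checkmate.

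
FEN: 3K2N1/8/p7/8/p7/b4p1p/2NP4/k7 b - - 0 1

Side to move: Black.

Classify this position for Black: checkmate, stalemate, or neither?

Black to move; black king on a1.
In check: yes, from the white knight on c2.
Legal moves for Black: Kb2, Ka2, Kb1.
Black is in check but has 3 legal moves → neither.

neither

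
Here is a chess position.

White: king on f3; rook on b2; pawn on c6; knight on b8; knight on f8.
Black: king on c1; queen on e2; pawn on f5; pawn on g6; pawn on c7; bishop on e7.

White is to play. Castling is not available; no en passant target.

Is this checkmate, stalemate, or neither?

White to move; white king on f3.
In check: yes, from the black queen on e2.
King squares — e2: available; f2: attacked by Qe2; g2: attacked by Qe2; e3: attacked by Qe2; g3: available; e4: attacked by Qe2; f4: available; g4: attacked by Qe2.
Legal moves for White: Kf4, Kg3, Kxe2, Rxe2.
White is in check but has 4 legal moves → neither.

neither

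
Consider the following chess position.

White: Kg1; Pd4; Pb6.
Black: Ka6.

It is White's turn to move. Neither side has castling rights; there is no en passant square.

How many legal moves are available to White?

White to move; king on g1.
In check: no.
Legal moves: Kh2, Kg2, Kf2, Kh1, Kf1, b7, d5.
Count: 7.

7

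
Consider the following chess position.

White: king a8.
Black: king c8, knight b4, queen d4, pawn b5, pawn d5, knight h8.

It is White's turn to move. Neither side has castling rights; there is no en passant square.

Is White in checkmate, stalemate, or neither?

White to move; white king on a8.
In check: no.
King squares — a7: attacked by Qd4; b7: attacked by Kc8; b8: attacked by Kc8.
Legal moves for White: none.
Not in check and no legal moves → stalemate.

stalemate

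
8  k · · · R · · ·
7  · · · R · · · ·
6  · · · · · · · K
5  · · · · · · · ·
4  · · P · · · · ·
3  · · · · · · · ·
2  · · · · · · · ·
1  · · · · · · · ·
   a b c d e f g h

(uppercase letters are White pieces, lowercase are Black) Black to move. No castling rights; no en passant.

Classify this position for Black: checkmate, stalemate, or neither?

checkmate

Black to move; black king on a8.
In check: yes, from the white rook on e8.
King squares — a7: attacked by Rd7; b7: attacked by Rd7; b8: attacked by Re8.
Legal moves for Black: none.
In check with no legal moves → checkmate.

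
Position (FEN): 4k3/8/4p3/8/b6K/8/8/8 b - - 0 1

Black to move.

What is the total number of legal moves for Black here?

Black to move; king on e8.
In check: no.
Legal moves: Kf8, Kd8, Kf7, Ke7, Kd7, Bd7, Bc6, Bb5, Bb3, Bc2, Bd1, e5.
Count: 12.

12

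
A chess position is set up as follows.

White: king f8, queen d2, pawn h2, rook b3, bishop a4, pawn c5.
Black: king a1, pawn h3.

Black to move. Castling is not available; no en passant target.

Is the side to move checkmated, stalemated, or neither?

Black to move; black king on a1.
In check: no.
King squares — b1: attacked by Rb3; a2: attacked by Qd2; b2: attacked by Qd2.
Legal moves for Black: none.
Not in check and no legal moves → stalemate.

stalemate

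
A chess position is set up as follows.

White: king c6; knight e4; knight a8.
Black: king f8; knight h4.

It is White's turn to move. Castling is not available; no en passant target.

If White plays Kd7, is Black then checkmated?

After Kd7: black king on f8; in check: no.
Black is not in check, so this cannot be checkmate.

no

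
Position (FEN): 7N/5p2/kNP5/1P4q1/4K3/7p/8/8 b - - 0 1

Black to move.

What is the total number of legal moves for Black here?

Black to move; king on a6.
In check: yes, from the white pawn on b5.
Legal moves: Ka7, Kxb6, Kxb5, Ka5, Qxb5.
Count: 5.

5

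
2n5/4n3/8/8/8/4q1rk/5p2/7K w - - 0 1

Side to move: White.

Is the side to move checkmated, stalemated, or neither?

stalemate

White to move; white king on h1.
In check: no.
King squares — g1: attacked by Pf2; g2: attacked by Rg3; h2: attacked by Kh3.
Legal moves for White: none.
Not in check and no legal moves → stalemate.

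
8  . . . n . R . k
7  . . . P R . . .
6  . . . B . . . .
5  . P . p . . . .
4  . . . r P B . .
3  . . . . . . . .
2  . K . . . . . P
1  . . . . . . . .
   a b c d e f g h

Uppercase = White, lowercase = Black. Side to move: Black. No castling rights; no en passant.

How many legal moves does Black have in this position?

0

Black to move; king on h8.
In check: yes, from the white rook on f8.
Legal moves: none.
Count: 0.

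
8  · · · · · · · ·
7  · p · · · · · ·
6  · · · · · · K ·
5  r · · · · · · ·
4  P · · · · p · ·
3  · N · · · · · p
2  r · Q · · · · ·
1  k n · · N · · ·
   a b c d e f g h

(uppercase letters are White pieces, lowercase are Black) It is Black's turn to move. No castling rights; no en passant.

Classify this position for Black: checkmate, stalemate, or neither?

checkmate

Black to move; black king on a1.
In check: yes, from the white knight on b3.
King squares — b1: own knight; a2: own rook; b2: attacked by Qc2.
Legal moves for Black: none.
In check with no legal moves → checkmate.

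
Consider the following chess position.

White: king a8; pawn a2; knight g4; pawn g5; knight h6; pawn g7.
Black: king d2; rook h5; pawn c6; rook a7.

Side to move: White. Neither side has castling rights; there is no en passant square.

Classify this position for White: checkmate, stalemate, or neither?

neither

White to move; white king on a8.
In check: yes, from the black rook on a7.
King squares — a7: available; b7: attacked by Ra7; b8: available.
Legal moves for White: Kb8, Kxa7.
White is in check but has 2 legal moves → neither.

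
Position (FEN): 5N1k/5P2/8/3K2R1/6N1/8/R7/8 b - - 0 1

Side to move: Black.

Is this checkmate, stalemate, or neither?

Black to move; black king on h8.
In check: no.
King squares — g7: attacked by Rg5; h7: attacked by Nf8; g8: attacked by Rg5.
Legal moves for Black: none.
Not in check and no legal moves → stalemate.

stalemate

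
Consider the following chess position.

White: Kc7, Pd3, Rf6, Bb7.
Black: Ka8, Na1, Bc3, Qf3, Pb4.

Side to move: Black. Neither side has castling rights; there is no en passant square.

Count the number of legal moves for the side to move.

Black to move; king on a8.
In check: yes, from the white bishop on b7.
Legal moves: Ka7, Qxb7+.
Count: 2.

2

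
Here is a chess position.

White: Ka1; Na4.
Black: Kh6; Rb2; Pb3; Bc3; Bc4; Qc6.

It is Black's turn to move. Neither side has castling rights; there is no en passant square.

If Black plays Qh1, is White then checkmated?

yes

After Qh1: white king on a1; in check: yes, from the black queen on h1.
King squares — b1: attacked by Qh1; a2: attacked by Rb2; b2: attacked by Bc3.
White has no legal moves → checkmate.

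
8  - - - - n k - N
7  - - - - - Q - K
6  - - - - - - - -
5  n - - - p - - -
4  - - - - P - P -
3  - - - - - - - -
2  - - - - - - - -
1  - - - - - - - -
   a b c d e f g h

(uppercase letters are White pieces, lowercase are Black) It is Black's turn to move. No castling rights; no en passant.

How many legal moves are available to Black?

Black to move; king on f8.
In check: yes, from the white queen on f7.
Legal moves: none.
Count: 0.

0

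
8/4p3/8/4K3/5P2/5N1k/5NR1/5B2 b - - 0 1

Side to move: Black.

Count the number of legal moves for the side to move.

Black to move; king on h3.
In check: yes, from the white knight on f2.
Legal moves: none.
Count: 0.

0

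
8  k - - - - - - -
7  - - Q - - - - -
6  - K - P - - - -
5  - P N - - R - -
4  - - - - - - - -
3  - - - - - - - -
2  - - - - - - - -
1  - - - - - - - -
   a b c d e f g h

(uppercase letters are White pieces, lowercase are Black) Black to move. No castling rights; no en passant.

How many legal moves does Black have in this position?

0

Black to move; king on a8.
In check: no.
Legal moves: none.
Count: 0.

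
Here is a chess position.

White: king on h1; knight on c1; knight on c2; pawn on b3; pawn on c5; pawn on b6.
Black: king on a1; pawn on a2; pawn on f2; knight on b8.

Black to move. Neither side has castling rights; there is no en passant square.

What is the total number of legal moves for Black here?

2

Black to move; king on a1.
In check: yes, from the white knight on c2.
Legal moves: Kb2, Kb1.
Count: 2.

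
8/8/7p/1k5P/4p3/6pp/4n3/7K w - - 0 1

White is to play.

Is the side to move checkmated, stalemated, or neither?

White to move; white king on h1.
In check: no.
King squares — g1: attacked by Ne2; g2: attacked by Ph3; h2: attacked by Pg3.
Legal moves for White: none.
Not in check and no legal moves → stalemate.

stalemate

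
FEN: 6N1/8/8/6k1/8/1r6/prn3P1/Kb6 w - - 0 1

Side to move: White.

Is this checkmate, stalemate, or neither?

White to move; white king on a1.
In check: yes, from the black knight on c2.
King squares — b1: attacked by Pa2; a2: attacked by Bb1; b2: attacked by Rb3.
Legal moves for White: none.
In check with no legal moves → checkmate.

checkmate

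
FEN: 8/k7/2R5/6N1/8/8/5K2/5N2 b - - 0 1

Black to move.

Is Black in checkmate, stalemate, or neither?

Black to move; black king on a7.
In check: no.
Legal moves for Black: Kb8, Ka8, Kb7.
Black has 3 legal moves and is not in check → neither.

neither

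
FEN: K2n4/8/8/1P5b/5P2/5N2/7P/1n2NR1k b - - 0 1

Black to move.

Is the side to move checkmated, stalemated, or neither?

Black to move; black king on h1.
In check: yes, from the white rook on f1.
King squares — g1: attacked by Rf1; g2: attacked by Ne1; h2: attacked by Nf3.
Legal moves for Black: none.
In check with no legal moves → checkmate.

checkmate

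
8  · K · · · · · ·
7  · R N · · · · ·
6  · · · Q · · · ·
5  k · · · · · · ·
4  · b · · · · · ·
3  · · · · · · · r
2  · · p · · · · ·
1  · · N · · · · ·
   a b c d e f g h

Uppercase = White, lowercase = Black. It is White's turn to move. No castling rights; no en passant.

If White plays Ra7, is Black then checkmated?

yes

After Ra7: black king on a5; in check: yes, from the white rook on a7.
King squares — a4: attacked by Ra7; b4: own bishop; b5: attacked by Nc7; a6: attacked by Qd6; b6: attacked by Qd6.
Black has no legal moves → checkmate.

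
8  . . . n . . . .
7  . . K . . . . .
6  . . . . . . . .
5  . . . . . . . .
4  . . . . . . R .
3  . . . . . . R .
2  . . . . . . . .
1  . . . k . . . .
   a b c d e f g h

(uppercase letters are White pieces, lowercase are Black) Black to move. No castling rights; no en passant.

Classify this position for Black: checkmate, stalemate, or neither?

Black to move; black king on d1.
In check: no.
Legal moves for Black: Nf7, Nb7, Ne6+, Nc6, Ke2, Kd2, Kc2, Ke1, Kc1.
Black has 9 legal moves and is not in check → neither.

neither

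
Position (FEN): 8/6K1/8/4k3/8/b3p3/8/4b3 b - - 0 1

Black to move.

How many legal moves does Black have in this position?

22

Black to move; king on e5.
In check: no.
Legal moves: Ke6, Kd6, Kf5, Kd5, Kf4, Ke4, Kd4, Bf8+, Be7, Bd6, Bc5, Bab4, Bb2, Bc1, Ba5, Bh4, Beb4, Bg3, Bc3, Bf2, Bd2, e2.
Count: 22.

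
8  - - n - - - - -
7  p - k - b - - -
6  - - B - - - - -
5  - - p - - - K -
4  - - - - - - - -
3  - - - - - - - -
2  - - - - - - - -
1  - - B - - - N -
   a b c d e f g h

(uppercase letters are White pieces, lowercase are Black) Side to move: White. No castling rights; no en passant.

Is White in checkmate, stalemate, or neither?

neither

White to move; white king on g5.
In check: yes, from the black bishop on e7.
King squares — f4: available; g4: available; h4: attacked by Be7; f5: available; h5: available; f6: attacked by Be7; g6: available; h6: available.
Legal moves for White: Kh6, Kg6, Kh5, Kf5, Kg4, Kf4.
White is in check but has 6 legal moves → neither.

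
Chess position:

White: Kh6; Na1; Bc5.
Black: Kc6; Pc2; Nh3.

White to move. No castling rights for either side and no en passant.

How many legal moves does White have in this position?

White to move; king on h6.
In check: no.
Legal moves: Kh7, Kg7, Kg6, Kh5, Bf8, Be7, Ba7, Bd6, Bb6, Bd4, Bb4, Be3, Ba3, Bf2, Bg1, Nb3, Nxc2.
Count: 17.

17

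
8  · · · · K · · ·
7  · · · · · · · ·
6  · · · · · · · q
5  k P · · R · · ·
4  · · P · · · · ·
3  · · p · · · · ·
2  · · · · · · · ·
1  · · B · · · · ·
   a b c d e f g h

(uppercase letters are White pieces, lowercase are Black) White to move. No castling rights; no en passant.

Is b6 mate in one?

no

After b6: black king on a5; in check: yes, from the white rook on e5.
Black has 4 legal replies: Kxb6, Ka6, Kb4, Ka4.
In check but a legal move exists → not checkmate.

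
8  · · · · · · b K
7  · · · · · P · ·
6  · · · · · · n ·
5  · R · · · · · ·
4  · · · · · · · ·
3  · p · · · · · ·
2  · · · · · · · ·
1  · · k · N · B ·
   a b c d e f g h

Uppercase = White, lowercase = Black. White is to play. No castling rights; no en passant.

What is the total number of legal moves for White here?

White to move; king on h8.
In check: yes, from the black knight on g6.
Legal moves: Kxg8, Kg7.
Count: 2.

2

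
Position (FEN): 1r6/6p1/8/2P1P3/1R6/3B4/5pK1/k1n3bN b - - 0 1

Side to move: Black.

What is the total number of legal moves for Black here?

23

Black to move; king on a1.
In check: no.
Legal moves: Rh8, Rg8, Rf8, Re8, Rd8, Rc8, Ra8, Rb7, Rb6, Rb5, Rxb4, Bh2, Nxd3, Nb3, Ne2, Na2, Ka2, g6, f1=Q+, f1=R, f1=B+, f1=N, g5.
Count: 23.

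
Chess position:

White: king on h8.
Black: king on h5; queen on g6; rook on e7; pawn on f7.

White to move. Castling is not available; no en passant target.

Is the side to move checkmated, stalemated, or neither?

White to move; white king on h8.
In check: no.
King squares — g7: attacked by Qg6; h7: attacked by Qg6; g8: attacked by Qg6.
Legal moves for White: none.
Not in check and no legal moves → stalemate.

stalemate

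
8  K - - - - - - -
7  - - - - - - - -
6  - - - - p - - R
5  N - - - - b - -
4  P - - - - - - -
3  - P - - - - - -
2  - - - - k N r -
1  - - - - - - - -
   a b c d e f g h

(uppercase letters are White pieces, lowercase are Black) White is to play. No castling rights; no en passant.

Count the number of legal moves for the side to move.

23

White to move; king on a8.
In check: no.
Legal moves: Kb8, Kb7, Ka7, Rh8, Rh7, Rg6, Rf6, Rxe6+, Rh5, Rh4, Rh3, Rh2, Rh1, Nb7, Nc6, Nc4, Ng4, Ne4, Nh3, Nd3, Nh1, Nd1, b4.
Count: 23.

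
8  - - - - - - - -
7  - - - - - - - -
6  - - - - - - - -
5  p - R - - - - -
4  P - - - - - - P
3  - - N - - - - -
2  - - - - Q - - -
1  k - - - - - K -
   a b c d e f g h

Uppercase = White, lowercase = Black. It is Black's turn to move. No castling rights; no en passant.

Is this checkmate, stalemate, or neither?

stalemate

Black to move; black king on a1.
In check: no.
King squares — b1: attacked by Nc3; a2: attacked by Qe2; b2: attacked by Qe2.
Legal moves for Black: none.
Not in check and no legal moves → stalemate.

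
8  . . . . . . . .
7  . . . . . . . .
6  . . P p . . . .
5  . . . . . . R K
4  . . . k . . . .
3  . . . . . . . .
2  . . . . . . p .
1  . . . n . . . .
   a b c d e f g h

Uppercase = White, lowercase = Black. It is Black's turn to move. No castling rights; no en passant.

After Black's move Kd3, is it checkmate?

After Kd3: white king on h5; in check: no.
White is not in check, so this cannot be checkmate.

no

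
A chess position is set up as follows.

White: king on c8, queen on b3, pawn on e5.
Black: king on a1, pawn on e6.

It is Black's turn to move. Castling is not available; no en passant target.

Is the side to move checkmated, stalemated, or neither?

stalemate

Black to move; black king on a1.
In check: no.
King squares — b1: attacked by Qb3; a2: attacked by Qb3; b2: attacked by Qb3.
Legal moves for Black: none.
Not in check and no legal moves → stalemate.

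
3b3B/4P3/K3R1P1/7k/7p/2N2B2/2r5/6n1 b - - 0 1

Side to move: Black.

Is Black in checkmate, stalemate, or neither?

Black to move; black king on h5.
In check: yes, from the white bishop on f3.
Legal moves for Black: Kh6, Kg5, Nxf3.
Black is in check but has 3 legal moves → neither.

neither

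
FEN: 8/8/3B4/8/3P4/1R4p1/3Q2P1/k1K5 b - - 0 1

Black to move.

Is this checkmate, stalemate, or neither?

Black to move; black king on a1.
In check: no.
King squares — b1: attacked by Kc1; a2: attacked by Qd2; b2: attacked by Kc1.
Legal moves for Black: none.
Not in check and no legal moves → stalemate.

stalemate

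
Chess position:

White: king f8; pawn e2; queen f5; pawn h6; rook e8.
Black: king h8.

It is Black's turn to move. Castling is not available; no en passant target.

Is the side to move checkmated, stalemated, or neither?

Black to move; black king on h8.
In check: no.
King squares — g7: attacked by Ph6; h7: attacked by Qf5; g8: attacked by Kf8.
Legal moves for Black: none.
Not in check and no legal moves → stalemate.

stalemate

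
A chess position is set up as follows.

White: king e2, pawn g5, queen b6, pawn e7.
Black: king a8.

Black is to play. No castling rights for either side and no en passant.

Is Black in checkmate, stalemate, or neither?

Black to move; black king on a8.
In check: no.
King squares — a7: attacked by Qb6; b7: attacked by Qb6; b8: attacked by Qb6.
Legal moves for Black: none.
Not in check and no legal moves → stalemate.

stalemate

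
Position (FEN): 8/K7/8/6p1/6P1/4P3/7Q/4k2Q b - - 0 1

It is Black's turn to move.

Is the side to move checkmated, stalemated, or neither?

Black to move; black king on e1.
In check: yes, from the white queen on h1.
King squares — d1: attacked by Qh1; f1: attacked by Qh1; d2: attacked by Qh2; e2: attacked by Qh2; f2: attacked by Qh2.
Legal moves for Black: none.
In check with no legal moves → checkmate.

checkmate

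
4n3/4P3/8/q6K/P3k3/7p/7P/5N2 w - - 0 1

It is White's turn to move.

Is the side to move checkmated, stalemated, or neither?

neither

White to move; white king on h5.
In check: yes, from the black queen on a5.
King squares — g4: available; h4: available; g5: attacked by Qa5; g6: available; h6: available.
Legal moves for White: Kh6, Kg6, Kh4, Kg4.
White is in check but has 4 legal moves → neither.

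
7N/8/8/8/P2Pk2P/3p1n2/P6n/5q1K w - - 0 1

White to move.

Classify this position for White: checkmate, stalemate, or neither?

White to move; white king on h1.
In check: yes, from the black queen on f1.
King squares — g1: attacked by Qf1; g2: attacked by Qf1; h2: attacked by Nf3.
Legal moves for White: none.
In check with no legal moves → checkmate.

checkmate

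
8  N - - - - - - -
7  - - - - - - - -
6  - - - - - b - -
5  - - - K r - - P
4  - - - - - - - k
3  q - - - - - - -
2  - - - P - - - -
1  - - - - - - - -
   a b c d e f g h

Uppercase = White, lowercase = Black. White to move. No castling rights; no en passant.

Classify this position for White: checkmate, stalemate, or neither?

neither

White to move; white king on d5.
In check: yes, from the black rook on e5.
King squares — c4: available; d4: available; e4: attacked by Re5; c5: attacked by Qa3; e5: attacked by Bf6; c6: available; d6: attacked by Qa3; e6: attacked by Re5.
Legal moves for White: Kc6, Kd4, Kc4.
White is in check but has 3 legal moves → neither.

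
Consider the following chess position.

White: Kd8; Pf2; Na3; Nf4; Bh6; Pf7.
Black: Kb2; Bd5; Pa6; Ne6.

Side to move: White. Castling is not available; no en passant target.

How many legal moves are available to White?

White to move; king on d8.
In check: yes, from the black knight on e6.
Legal moves: Ke8, Kc8, Ke7, Kd7, Nxe6.
Count: 5.

5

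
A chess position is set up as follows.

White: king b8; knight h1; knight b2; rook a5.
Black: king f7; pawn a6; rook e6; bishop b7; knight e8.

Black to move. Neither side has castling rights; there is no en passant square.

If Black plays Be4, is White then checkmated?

no

After Be4: white king on b8; in check: no.
White is not in check, so this cannot be checkmate.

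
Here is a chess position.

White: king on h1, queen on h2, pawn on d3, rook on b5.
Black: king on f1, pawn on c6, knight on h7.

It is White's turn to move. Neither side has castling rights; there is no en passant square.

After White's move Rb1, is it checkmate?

After Rb1: black king on f1; in check: yes, from the white rook on b1.
King squares — e1: attacked by Rb1; g1: attacked by Rb1; e2: attacked by Qh2; f2: attacked by Qh2; g2: attacked by Kh1.
Black has no legal moves → checkmate.

yes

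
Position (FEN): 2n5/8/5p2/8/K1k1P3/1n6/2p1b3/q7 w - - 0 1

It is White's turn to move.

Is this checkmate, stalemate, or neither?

checkmate

White to move; white king on a4.
In check: yes, from the black queen on a1.
King squares — a3: attacked by Qa1; b3: attacked by Kc4; b4: attacked by Kc4; a5: attacked by Qa1; b5: attacked by Kc4.
Legal moves for White: none.
In check with no legal moves → checkmate.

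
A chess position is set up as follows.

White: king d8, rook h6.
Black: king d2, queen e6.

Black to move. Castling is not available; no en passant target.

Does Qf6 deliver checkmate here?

no

After Qf6: white king on d8; in check: yes, from the black queen on f6.
White has 5 legal replies: Ke8, Kc8, Kd7, Kc7, Rxf6.
In check but a legal move exists → not checkmate.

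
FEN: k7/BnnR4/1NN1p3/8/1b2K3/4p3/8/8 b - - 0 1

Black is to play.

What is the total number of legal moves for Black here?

0

Black to move; king on a8.
In check: yes, from the white knight on b6.
Legal moves: none.
Count: 0.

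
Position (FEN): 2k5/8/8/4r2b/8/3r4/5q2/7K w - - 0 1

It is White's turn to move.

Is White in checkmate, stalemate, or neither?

White to move; white king on h1.
In check: no.
King squares — g1: attacked by Qf2; g2: attacked by Qf2; h2: attacked by Qf2.
Legal moves for White: none.
Not in check and no legal moves → stalemate.

stalemate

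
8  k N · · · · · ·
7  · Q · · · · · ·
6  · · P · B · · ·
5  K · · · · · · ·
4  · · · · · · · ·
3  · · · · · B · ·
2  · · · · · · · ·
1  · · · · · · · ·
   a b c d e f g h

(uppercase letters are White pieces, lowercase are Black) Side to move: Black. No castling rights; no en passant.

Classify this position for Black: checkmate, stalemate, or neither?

Black to move; black king on a8.
In check: yes, from the white queen on b7.
King squares — a7: attacked by Qb7; b7: attacked by Pc6; b8: attacked by Qb7.
Legal moves for Black: none.
In check with no legal moves → checkmate.

checkmate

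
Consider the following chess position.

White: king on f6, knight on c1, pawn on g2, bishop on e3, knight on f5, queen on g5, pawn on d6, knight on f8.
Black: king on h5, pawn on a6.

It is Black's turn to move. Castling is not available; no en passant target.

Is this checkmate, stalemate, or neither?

Black to move; black king on h5.
In check: yes, from the white queen on g5.
King squares — g4: attacked by Qg5; h4: attacked by Nf5; g5: attacked by Be3; g6: attacked by Qg5; h6: attacked by Nf5.
Legal moves for Black: none.
In check with no legal moves → checkmate.

checkmate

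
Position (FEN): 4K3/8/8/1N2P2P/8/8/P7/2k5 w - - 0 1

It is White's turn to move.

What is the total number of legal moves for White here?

White to move; king on e8.
In check: no.
Legal moves: Kf8, Kd8, Kf7, Ke7, Kd7, Nc7, Na7, Nd6, Nd4, Nc3, Na3, h6, e6, a3, a4.
Count: 15.

15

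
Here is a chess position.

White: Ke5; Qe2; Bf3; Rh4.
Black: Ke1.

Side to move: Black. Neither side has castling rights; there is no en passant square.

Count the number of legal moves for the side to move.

Black to move; king on e1.
In check: yes, from the white queen on e2.
Legal moves: none.
Count: 0.

0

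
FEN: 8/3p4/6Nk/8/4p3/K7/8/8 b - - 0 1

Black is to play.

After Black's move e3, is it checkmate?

After e3: white king on a3; in check: no.
White is not in check, so this cannot be checkmate.

no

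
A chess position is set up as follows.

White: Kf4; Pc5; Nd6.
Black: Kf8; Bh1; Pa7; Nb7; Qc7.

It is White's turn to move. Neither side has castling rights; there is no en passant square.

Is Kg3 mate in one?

After Kg3: black king on f8; in check: no.
Black is not in check, so this cannot be checkmate.

no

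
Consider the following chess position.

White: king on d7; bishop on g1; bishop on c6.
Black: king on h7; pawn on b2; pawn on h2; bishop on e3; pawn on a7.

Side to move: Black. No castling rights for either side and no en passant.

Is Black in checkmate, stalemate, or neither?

Black to move; black king on h7.
In check: no.
Legal moves for Black include: Kh8, Kg8, Kg7, Kh6, Kg6, Bh6, Bb6, Bg5, Bc5, Bf4, Bd4, Bf2, Bd2, Bxg1, Bc1, hxg1=Q, hxg1=R, hxg1=B, ... (list truncated; more exist).
Black has legal moves and is not in check → neither.

neither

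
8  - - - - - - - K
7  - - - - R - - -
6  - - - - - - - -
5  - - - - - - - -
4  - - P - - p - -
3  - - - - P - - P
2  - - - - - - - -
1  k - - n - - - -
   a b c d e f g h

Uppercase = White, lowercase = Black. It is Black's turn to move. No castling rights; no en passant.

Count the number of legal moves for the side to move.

Black to move; king on a1.
In check: no.
Legal moves: Nxe3, Nc3, Nf2, Nb2, Kb2, Ka2, Kb1, fxe3, f3.
Count: 9.

9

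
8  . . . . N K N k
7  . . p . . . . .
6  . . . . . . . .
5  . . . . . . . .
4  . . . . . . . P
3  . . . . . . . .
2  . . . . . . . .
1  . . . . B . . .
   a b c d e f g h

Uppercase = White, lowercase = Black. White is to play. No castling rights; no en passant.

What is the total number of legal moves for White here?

16

White to move; king on f8.
In check: no.
Legal moves: Ne7, Nh6, Ngf6, Kf7, Ke7, Ng7, Nxc7, Nef6, Nd6, Ba5, Bb4, Bg3, Bc3+, Bf2, Bd2, h5.
Count: 16.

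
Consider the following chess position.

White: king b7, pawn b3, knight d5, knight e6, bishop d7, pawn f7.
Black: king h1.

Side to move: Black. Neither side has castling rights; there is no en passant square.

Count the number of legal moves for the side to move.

Black to move; king on h1.
In check: no.
Legal moves: Kh2, Kg2, Kg1.
Count: 3.

3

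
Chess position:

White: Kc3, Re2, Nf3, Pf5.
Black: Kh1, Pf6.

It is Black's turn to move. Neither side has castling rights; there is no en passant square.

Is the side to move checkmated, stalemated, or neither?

Black to move; black king on h1.
In check: no.
King squares — g1: attacked by Nf3; g2: attacked by Re2; h2: attacked by Re2.
Legal moves for Black: none.
Not in check and no legal moves → stalemate.

stalemate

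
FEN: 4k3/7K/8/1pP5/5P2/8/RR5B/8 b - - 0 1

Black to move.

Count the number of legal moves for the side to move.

6

Black to move; king on e8.
In check: no.
Legal moves: Kf8, Kd8, Kf7, Ke7, Kd7, b4.
Count: 6.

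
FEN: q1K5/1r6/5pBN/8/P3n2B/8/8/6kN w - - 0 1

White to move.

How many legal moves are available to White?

White to move; king on c8.
In check: yes, from the black queen on a8.
Legal moves: none.
Count: 0.

0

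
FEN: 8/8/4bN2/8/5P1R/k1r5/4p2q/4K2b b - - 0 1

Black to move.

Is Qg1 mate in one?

After Qg1: white king on e1; in check: yes, from the black queen on g1.
White has 2 legal replies: Kxe2, Kd2.
In check but a legal move exists → not checkmate.

no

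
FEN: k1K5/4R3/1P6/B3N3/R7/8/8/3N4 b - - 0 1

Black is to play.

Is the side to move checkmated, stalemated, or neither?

Black to move; black king on a8.
In check: no.
King squares — a7: attacked by Pb6; b7: attacked by Re7; b8: attacked by Kc8.
Legal moves for Black: none.
Not in check and no legal moves → stalemate.

stalemate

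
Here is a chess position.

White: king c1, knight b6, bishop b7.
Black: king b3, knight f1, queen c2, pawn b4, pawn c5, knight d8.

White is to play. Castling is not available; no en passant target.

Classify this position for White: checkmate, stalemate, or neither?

checkmate

White to move; white king on c1.
In check: yes, from the black queen on c2.
King squares — b1: attacked by Qc2; d1: attacked by Qc2; b2: attacked by Qc2; c2: attacked by Kb3; d2: attacked by Nf1.
Legal moves for White: none.
In check with no legal moves → checkmate.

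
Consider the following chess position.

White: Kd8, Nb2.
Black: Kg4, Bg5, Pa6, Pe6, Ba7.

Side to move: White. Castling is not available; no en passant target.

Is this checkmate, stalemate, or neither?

White to move; white king on d8.
In check: yes, from the black bishop on g5.
Legal moves for White: Ke8, Kc8, Kd7, Kc7.
White is in check but has 4 legal moves → neither.

neither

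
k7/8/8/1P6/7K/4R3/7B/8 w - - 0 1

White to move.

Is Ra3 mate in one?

no

After Ra3: black king on a8; in check: yes, from the white rook on a3.
Black has 1 legal reply: Kb7.
In check but a legal move exists → not checkmate.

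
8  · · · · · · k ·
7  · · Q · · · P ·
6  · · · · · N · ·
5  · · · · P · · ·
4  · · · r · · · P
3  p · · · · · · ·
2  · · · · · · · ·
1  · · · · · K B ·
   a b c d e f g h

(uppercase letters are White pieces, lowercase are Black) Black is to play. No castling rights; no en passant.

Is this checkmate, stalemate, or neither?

checkmate

Black to move; black king on g8.
In check: yes, from the white knight on f6.
King squares — f7: attacked by Qc7; g7: attacked by Qc7; h7: attacked by Nf6; f8: attacked by Pg7; h8: attacked by Pg7.
Legal moves for Black: none.
In check with no legal moves → checkmate.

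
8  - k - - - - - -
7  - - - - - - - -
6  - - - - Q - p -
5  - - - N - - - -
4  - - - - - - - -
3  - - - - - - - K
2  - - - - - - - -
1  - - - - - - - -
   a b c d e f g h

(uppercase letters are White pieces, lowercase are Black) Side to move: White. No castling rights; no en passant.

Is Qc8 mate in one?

no

After Qc8: black king on b8; in check: yes, from the white queen on c8.
Black has 2 legal replies: Kxc8, Ka7.
In check but a legal move exists → not checkmate.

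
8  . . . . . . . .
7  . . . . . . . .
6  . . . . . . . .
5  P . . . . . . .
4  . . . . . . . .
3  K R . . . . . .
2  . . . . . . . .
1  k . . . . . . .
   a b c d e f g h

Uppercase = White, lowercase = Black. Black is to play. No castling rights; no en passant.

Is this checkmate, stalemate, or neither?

stalemate

Black to move; black king on a1.
In check: no.
King squares — b1: attacked by Rb3; a2: attacked by Ka3; b2: attacked by Ka3.
Legal moves for Black: none.
Not in check and no legal moves → stalemate.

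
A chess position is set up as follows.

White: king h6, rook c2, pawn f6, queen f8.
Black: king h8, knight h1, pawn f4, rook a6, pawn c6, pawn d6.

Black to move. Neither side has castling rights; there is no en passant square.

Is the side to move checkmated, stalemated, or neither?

checkmate

Black to move; black king on h8.
In check: yes, from the white queen on f8.
King squares — g7: attacked by Pf6; h7: attacked by Kh6; g8: attacked by Qf8.
Legal moves for Black: none.
In check with no legal moves → checkmate.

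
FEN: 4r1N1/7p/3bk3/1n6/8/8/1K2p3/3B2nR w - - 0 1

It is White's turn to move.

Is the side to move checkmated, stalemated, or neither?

neither

White to move; white king on b2.
In check: no.
Legal moves for White include: Ne7, Nh6, Nf6, Kb3, Kc2, Ka2, Kc1, Kb1, Ka1, Rxh7, Rh6+, Rh5, Rh4, Rh3, Rh2, Rxg1, Ba4, Bb3+, ... (list truncated; more exist).
White has legal moves and is not in check → neither.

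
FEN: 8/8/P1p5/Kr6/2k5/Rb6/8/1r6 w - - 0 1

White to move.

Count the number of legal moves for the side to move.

0

White to move; king on a5.
In check: yes, from the black rook on b5.
Legal moves: none.
Count: 0.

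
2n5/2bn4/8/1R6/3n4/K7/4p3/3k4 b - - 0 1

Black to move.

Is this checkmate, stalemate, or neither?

Black to move; black king on d1.
In check: no.
Legal moves for Black include: Ne7, Na7, Nd6, Ncb6, Nf8, Nb8, Nf6, Ndb6, Ne5, Nc5, Bd8, Bb8, Bd6+, Bb6, Be5, Ba5, Bf4, Bg3, ... (list truncated; more exist).
Black has legal moves and is not in check → neither.

neither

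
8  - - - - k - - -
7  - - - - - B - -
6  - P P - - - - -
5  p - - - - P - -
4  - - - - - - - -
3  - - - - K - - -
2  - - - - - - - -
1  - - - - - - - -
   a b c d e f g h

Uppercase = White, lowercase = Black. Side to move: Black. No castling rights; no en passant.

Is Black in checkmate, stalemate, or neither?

neither

Black to move; black king on e8.
In check: yes, from the white bishop on f7.
King squares — d7: attacked by Pc6; e7: available; f7: available; d8: available; f8: available.
Legal moves for Black: Kf8, Kd8, Kxf7, Ke7.
Black is in check but has 4 legal moves → neither.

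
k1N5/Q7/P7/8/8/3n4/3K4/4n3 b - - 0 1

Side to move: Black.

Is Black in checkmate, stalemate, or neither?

checkmate

Black to move; black king on a8.
In check: yes, from the white queen on a7.
King squares — a7: attacked by Nc8; b7: attacked by Pa6; b8: attacked by Qa7.
Legal moves for Black: none.
In check with no legal moves → checkmate.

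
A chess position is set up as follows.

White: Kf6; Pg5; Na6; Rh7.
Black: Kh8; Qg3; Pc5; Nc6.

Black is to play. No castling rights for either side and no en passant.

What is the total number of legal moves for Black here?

2

Black to move; king on h8.
In check: yes, from the white rook on h7.
Legal moves: Kg8, Kxh7.
Count: 2.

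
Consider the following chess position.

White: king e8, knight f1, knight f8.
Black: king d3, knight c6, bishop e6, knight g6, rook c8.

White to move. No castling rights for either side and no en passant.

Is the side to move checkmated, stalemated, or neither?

White to move; white king on e8.
In check: yes, from the black rook on c8.
King squares — d7: attacked by Be6; e7: attacked by Nc6; f7: attacked by Be6; d8: attacked by Nc6; f8: own knight.
Legal moves for White: none.
In check with no legal moves → checkmate.

checkmate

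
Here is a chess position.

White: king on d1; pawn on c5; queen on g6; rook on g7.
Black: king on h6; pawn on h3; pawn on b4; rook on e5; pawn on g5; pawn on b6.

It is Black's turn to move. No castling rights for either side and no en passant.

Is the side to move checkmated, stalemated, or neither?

Black to move; black king on h6.
In check: yes, from the white queen on g6.
King squares — g5: own pawn; h5: attacked by Qg6; g6: attacked by Rg7; g7: attacked by Qg6; h7: attacked by Qg6.
Legal moves for Black: none.
In check with no legal moves → checkmate.

checkmate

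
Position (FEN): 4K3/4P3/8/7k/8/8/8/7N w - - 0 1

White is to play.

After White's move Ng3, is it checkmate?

no

After Ng3: black king on h5; in check: yes, from the white knight on g3.
Black has 5 legal replies: Kh6, Kg6, Kg5, Kh4, Kg4.
In check but a legal move exists → not checkmate.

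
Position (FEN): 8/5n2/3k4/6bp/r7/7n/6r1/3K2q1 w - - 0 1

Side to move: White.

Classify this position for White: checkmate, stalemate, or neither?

White to move; white king on d1.
In check: yes, from the black queen on g1.
King squares — c1: attacked by Qg1; e1: attacked by Qg1; c2: attacked by Rg2; d2: attacked by Rg2; e2: attacked by Rg2.
Legal moves for White: none.
In check with no legal moves → checkmate.

checkmate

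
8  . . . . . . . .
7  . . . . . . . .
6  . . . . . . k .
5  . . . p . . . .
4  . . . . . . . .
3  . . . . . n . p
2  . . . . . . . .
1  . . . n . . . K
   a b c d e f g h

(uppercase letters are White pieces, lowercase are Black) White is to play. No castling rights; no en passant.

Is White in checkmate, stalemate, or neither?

stalemate

White to move; white king on h1.
In check: no.
King squares — g1: attacked by Nf3; g2: attacked by Ph3; h2: attacked by Nf3.
Legal moves for White: none.
Not in check and no legal moves → stalemate.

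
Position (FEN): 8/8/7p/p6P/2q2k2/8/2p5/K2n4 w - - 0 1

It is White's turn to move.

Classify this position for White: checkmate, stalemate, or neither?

White to move; white king on a1.
In check: no.
King squares — b1: attacked by Pc2; a2: attacked by Qc4; b2: attacked by Nd1.
Legal moves for White: none.
Not in check and no legal moves → stalemate.

stalemate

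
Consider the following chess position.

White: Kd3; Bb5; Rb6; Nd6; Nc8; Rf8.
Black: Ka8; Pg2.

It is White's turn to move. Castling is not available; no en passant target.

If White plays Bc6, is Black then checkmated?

yes

After Bc6: black king on a8; in check: yes, from the white bishop on c6.
King squares — a7: attacked by Nc8; b7: attacked by Rb6; b8: attacked by Rb6.
Black has no legal moves → checkmate.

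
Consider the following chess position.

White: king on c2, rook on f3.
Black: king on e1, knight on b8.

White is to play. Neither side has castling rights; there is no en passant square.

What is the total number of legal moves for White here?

20

White to move; king on c2.
In check: no.
Legal moves: Rf8, Rf7, Rf6, Rf5, Rf4, Rh3, Rg3, Re3+, Rd3, Rc3, Rb3, Ra3, Rf2, Rf1+, Kd3, Kc3, Kb3, Kb2, Kc1, Kb1.
Count: 20.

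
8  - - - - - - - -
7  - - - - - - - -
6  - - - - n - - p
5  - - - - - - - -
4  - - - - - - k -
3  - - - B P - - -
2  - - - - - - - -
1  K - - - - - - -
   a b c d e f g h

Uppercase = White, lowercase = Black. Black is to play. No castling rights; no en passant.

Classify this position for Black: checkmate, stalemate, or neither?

Black to move; black king on g4.
In check: no.
Legal moves for Black: Nf8, Nd8, Ng7, Nc7, Ng5, Nc5, Nf4, Nd4, Kh5, Kg5, Kh4, Kh3, Kg3, Kf3, h5.
Black has 15 legal moves and is not in check → neither.

neither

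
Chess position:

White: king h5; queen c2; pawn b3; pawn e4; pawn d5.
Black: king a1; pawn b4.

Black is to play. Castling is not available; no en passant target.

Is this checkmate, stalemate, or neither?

stalemate

Black to move; black king on a1.
In check: no.
King squares — b1: attacked by Qc2; a2: attacked by Qc2; b2: attacked by Qc2.
Legal moves for Black: none.
Not in check and no legal moves → stalemate.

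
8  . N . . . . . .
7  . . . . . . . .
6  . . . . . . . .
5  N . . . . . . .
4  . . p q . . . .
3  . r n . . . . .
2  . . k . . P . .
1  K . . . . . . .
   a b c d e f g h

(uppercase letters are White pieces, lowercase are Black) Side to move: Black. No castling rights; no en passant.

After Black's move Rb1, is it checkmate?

After Rb1: white king on a1; in check: yes, from the black rook on b1.
King squares — b1: attacked by Kc2; a2: attacked by Nc3; b2: attacked by Rb1.
White has no legal moves → checkmate.

yes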